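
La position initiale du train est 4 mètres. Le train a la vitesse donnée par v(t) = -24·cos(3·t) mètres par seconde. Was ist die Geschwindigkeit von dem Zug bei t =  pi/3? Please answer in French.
En utilisant v(t) = -24·cos(3·t) et en substituant t = pi/3, nous trouvons v = 24.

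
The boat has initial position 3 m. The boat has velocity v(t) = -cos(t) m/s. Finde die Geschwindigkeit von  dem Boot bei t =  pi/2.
Wir haben die Geschwindigkeit v(t) = -cos(t). Durch Einsetzen von t = pi/2: v(pi/2) = 0.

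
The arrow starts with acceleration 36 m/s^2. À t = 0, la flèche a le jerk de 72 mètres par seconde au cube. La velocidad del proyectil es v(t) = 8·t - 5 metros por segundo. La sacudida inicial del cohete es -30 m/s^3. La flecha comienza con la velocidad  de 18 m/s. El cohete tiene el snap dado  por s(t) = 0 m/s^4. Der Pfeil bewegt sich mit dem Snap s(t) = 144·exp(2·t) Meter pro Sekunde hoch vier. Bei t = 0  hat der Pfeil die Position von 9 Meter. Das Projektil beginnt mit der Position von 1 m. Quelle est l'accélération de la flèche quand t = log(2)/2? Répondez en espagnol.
Partiendo del snap s(t) = 144·exp(2·t), tomamos 2 integrales. La antiderivada del snap es la sacudida. Usando j(0) = 72, obtenemos j(t) = 72·exp(2·t). La integral de la sacudida es la aceleración. Usando a(0) = 36, obtenemos a(t) = 36·exp(2·t). Tenemos la aceleración a(t) = 36·exp(2·t). Sustituyendo t = log(2)/2: a(log(2)/2) = 72.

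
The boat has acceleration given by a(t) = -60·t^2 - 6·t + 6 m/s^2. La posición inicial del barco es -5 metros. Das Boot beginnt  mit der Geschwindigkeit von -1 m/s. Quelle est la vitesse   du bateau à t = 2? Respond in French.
Nous devons intégrer notre équation de l'accélération a(t) = -60·t^2 - 6·t + 6 1 fois. En prenant ∫a(t)dt et en appliquant v(0) = -1, nous trouvons v(t) = -20·t^3 - 3·t^2 + 6·t - 1. Nous avons la vitesse v(t) = -20·t^3 - 3·t^2 + 6·t - 1. En substituant t = 2: v(2) = -161.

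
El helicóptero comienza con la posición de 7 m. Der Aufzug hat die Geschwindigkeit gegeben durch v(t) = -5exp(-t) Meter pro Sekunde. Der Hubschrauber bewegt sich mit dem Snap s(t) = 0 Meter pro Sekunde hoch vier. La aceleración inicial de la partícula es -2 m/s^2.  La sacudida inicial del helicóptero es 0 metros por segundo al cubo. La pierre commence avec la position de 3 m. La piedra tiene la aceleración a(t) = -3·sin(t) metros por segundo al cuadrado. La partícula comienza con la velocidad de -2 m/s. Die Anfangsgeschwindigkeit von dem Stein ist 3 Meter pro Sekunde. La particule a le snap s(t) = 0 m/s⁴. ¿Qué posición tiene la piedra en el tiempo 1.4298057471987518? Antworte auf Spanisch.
Debemos encontrar la antiderivada de nuestra ecuación de la aceleración a(t) = -3·sin(t) 2 veces. La antiderivada de la aceleración, con v(0) = 3, da la velocidad: v(t) = 3·cos(t). Tomando ∫v(t)dt y aplicando x(0) = 3, encontramos x(t) = 3·sin(t) + 3. De la ecuación de la posición x(t) = 3·sin(t) + 3, sustituimos t = 1.4298057471987518 para obtener x = 5.97023184554830.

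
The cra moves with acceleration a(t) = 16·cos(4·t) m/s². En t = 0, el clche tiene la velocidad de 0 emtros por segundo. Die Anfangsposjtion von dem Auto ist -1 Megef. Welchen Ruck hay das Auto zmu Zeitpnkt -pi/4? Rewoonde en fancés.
Pour résoudre ceci, nous devons prendre 1 dérivée de notre équation de l'accélération a(t) = 16·cos(4·t). La dérivée de l'accélération donne le jerk: j(t) = -64·sin(4·t). Nous avons le jerk j(t) = -64·sin(4·t). En substituant t = -pi/4: j(-pi/4) = 0.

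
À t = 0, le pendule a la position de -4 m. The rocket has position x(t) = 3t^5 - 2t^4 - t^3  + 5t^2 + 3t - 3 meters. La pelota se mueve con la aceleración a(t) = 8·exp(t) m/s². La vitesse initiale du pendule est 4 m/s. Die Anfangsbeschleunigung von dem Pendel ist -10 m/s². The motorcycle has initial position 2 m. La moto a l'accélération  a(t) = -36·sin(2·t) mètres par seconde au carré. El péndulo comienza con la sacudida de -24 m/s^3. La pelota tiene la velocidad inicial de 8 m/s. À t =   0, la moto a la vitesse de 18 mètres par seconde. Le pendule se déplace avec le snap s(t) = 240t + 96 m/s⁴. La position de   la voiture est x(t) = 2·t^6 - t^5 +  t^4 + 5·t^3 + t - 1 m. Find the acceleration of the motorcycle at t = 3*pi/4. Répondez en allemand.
Wir haben die Beschleunigung a(t) = -36·sin(2·t). Durch Einsetzen von t = 3*pi/4: a(3*pi/4) = 36.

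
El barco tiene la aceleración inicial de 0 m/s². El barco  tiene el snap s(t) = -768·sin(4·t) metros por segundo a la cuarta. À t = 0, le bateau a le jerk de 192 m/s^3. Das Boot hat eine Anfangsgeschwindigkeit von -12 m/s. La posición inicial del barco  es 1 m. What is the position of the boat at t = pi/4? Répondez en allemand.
Ausgehend von dem Snap s(t) = -768·sin(4·t), nehmen wir 4 Stammfunktionen. Das Integral von dem Snap, mit j(0) = 192, ergibt den Ruck: j(t) = 192·cos(4·t). Durch Integration von dem Ruck und Verwendung der Anfangsbedingung a(0) = 0, erhalten wir a(t) = 48·sin(4·t). Das Integral von der Beschleunigung ist die Geschwindigkeit. Mit v(0) = -12 erhalten wir v(t) = -12·cos(4·t). Die Stammfunktion von der Geschwindigkeit ist die Position. Mit x(0) = 1 erhalten wir x(t) = 1 - 3·sin(4·t). Wir haben die Position x(t) = 1 - 3·sin(4·t). Durch Einsetzen von t = pi/4: x(pi/4) = 1.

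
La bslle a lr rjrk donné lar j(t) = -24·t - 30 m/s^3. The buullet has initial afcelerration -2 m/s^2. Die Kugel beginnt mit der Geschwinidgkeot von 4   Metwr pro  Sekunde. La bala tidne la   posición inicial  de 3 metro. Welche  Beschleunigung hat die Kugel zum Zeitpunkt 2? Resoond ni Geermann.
Wir müssen das Integral unserer Gleichung für den Ruck j(t) = -24·t - 30 1-mal finden. Das Integral von dem Ruck ist die Beschleunigung. Mit a(0) = -2 erhalten wir a(t) = -12·t^2 - 30·t - 2. Wir haben die Beschleunigung a(t) = -12·t^2 - 30·t - 2. Durch Einsetzen von t = 2: a(2) = -110.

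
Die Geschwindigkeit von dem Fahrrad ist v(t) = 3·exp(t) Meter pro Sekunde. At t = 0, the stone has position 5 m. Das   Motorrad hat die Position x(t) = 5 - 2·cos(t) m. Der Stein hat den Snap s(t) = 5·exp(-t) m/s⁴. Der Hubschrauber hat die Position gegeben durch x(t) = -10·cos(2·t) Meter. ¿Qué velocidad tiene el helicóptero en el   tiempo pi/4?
Para resolver esto, necesitamos tomar 1 derivada de nuestra ecuación de la posición x(t) = -10·cos(2·t). Derivando la posición, obtenemos la velocidad: v(t) = 20·sin(2·t). De la ecuación de la velocidad v(t) = 20·sin(2·t), sustituimos t = pi/4 para obtener v = 20.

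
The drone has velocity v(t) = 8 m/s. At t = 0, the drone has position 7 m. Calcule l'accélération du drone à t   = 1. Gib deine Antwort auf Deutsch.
Ausgehend von der Geschwindigkeit v(t) = 8, nehmen wir 1 Ableitung. Die Ableitung von der Geschwindigkeit ergibt die Beschleunigung: a(t) = 0. Aus der Gleichung für die Beschleunigung a(t) = 0, setzen wir t = 1 ein und erhalten a = 0.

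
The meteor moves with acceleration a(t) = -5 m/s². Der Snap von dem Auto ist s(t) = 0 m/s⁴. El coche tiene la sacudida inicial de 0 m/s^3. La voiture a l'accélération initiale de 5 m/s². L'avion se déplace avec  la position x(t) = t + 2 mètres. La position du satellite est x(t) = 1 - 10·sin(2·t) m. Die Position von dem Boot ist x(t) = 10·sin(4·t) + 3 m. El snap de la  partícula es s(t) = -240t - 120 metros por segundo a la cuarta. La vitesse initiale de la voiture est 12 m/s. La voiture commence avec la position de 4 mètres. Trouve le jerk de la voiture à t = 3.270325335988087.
Pour résoudre ceci, nous devons prendre 1 primitive de notre équation du snap s(t) = 0. En intégrant le snap et en utilisant la condition initiale j(0) = 0, nous obtenons j(t) = 0. Nous avons le jerk j(t) = 0. En substituant t = 3.270325335988087: j(3.270325335988087) = 0.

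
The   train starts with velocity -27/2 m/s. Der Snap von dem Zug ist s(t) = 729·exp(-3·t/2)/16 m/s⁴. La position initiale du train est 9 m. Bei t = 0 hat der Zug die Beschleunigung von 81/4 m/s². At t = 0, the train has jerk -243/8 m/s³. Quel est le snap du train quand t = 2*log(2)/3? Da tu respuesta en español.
De la ecuación del snap s(t) = 729·exp(-3·t/2)/16, sustituimos t = 2*log(2)/3 para obtener s = 729/32.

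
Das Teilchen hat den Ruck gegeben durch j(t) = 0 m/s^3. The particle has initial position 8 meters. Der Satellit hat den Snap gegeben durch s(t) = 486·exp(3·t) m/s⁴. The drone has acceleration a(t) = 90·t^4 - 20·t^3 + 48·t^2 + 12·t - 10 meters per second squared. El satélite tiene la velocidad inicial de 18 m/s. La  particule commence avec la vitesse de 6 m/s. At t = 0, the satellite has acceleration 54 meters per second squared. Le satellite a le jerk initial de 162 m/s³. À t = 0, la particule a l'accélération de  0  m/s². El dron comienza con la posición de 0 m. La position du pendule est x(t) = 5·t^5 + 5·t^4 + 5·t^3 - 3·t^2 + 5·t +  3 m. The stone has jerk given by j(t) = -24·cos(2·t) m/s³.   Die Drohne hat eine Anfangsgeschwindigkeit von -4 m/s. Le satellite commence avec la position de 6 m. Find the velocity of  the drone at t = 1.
Starting from acceleration a(t) = 90·t^4 - 20·t^3 + 48·t^2 + 12·t - 10, we take 1 integral. The antiderivative of acceleration is velocity. Using v(0) = -4, we get v(t) = 18·t^5 - 5·t^4 + 16·t^3 + 6·t^2 - 10·t - 4. From the given velocity equation v(t) = 18·t^5 - 5·t^4 + 16·t^3 + 6·t^2 - 10·t - 4, we substitute t = 1 to get v = 21.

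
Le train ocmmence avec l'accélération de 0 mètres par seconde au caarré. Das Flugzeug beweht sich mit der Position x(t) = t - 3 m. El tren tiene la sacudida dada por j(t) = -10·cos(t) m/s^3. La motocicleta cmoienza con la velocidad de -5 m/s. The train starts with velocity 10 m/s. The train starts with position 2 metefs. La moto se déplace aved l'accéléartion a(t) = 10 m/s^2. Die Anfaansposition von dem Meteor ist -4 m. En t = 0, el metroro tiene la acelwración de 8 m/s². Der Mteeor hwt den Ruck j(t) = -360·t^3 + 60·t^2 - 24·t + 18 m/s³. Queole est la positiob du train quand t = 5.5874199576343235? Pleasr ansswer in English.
To find the answer, we compute 3 integrals of j(t) = -10·cos(t). The integral of jerk, with a(0) = 0, gives acceleration: a(t) = -10·sin(t). Integrating acceleration and using the initial condition v(0) = 10, we get v(t) = 10·cos(t). The integral of velocity is position. Using x(0) = 2, we get x(t) = 10·sin(t) + 2. From the given position equation x(t) = 10·sin(t) + 2, we substitute t = 5.5874199576343235 to get x = -4.40973081469108.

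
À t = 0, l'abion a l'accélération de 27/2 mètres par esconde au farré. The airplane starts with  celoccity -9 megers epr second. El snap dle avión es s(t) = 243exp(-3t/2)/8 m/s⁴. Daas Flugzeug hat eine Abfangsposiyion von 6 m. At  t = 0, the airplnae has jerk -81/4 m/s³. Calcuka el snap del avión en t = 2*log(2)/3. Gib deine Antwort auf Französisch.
En utilisant s(t) = 243·exp(-3·t/2)/8 et en substituant t = 2*log(2)/3, nous trouvons s = 243/16.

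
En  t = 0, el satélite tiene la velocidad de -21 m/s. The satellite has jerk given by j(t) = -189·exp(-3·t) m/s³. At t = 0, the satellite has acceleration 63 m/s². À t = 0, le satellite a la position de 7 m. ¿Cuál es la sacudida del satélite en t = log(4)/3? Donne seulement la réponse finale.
En t = log(4)/3, j = -189/4.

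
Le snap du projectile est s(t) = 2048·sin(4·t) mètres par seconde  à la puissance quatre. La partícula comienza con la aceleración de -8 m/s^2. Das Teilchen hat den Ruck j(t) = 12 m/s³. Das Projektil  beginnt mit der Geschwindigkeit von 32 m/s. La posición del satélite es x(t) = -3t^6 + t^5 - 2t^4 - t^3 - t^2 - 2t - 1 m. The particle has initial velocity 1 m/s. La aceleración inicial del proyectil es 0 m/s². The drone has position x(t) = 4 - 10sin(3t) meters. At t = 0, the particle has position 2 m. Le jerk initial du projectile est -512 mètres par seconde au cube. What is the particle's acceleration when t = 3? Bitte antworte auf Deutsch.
Wir müssen unsere Gleichung für den Ruck j(t) = 12 1-mal integrieren. Die Stammfunktion von dem Ruck, mit a(0) = -8, ergibt die Beschleunigung: a(t) = 12·t - 8. Wir haben die Beschleunigung a(t) = 12·t - 8. Durch Einsetzen von t = 3: a(3) = 28.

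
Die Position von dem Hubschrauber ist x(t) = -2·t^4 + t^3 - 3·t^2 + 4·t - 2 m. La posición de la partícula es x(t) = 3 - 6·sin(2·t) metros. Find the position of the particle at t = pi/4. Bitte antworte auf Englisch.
From the given position equation x(t) = 3 - 6·sin(2·t), we substitute t = pi/4 to get x = -3.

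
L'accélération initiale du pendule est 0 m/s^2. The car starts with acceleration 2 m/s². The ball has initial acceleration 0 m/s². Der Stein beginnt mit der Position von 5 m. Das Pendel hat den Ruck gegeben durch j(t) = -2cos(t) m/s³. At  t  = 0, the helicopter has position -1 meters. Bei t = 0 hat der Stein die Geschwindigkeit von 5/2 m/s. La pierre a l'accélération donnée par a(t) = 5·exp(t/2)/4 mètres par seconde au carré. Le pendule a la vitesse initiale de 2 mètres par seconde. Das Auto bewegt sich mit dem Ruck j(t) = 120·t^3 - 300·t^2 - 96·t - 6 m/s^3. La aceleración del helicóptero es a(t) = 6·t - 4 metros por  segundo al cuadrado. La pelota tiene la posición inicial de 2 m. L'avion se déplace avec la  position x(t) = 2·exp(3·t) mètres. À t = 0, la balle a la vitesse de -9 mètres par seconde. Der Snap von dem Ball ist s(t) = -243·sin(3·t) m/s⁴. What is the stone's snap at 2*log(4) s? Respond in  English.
Starting from acceleration a(t) = 5·exp(t/2)/4, we take 2 derivatives. Taking d/dt of a(t), we find j(t) = 5·exp(t/2)/8. Taking d/dt of j(t), we find s(t) = 5·exp(t/2)/16. Using s(t) = 5·exp(t/2)/16 and substituting t = 2*log(4), we find s = 5/4.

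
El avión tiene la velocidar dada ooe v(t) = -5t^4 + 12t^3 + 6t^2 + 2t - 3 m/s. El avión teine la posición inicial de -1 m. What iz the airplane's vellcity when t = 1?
Using v(t) = -5·t^4 + 12·t^3 + 6·t^2 + 2·t - 3 and substituting t = 1, we find v = 12.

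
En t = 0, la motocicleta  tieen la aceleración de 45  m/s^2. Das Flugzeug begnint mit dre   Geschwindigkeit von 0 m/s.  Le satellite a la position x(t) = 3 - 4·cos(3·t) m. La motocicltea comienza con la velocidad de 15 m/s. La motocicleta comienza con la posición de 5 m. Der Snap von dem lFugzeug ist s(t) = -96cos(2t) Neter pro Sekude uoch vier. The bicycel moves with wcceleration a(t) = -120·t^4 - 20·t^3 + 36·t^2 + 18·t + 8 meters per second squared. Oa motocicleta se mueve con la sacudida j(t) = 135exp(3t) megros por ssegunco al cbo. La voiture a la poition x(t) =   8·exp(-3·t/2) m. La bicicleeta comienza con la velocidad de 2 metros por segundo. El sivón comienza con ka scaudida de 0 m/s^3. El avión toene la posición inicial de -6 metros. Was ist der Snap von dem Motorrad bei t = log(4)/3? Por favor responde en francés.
Pour résoudre ceci, nous devons prendre 1 dérivée de notre équation du jerk j(t) = 135·exp(3·t). En dérivant le jerk, nous obtenons le snap: s(t) = 405·exp(3·t). De l'équation du snap s(t) = 405·exp(3·t), nous substituons t = log(4)/3 pour obtenir s = 1620.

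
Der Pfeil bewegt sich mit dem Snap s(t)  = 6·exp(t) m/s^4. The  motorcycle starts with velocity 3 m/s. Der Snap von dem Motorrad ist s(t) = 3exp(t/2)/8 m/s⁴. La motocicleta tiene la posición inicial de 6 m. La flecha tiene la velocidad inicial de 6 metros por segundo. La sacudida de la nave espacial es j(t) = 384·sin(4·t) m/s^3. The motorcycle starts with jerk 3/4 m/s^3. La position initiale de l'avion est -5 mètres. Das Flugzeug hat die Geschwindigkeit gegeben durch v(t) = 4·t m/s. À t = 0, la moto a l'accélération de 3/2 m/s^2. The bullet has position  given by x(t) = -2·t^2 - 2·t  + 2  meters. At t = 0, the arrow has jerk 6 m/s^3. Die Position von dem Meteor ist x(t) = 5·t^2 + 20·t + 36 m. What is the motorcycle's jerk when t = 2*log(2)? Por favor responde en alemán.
Ausgehend von dem Snap s(t) = 3·exp(t/2)/8, nehmen wir 1 Integral. Die Stammfunktion von dem Snap ist der Ruck. Mit j(0) = 3/4 erhalten wir j(t) = 3·exp(t/2)/4. Wir haben den Ruck j(t) = 3·exp(t/2)/4. Durch Einsetzen von t = 2*log(2): j(2*log(2)) = 3/2.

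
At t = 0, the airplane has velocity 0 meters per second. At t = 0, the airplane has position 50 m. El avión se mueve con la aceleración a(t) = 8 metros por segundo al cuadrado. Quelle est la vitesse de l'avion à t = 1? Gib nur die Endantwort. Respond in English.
At t = 1, v = 8.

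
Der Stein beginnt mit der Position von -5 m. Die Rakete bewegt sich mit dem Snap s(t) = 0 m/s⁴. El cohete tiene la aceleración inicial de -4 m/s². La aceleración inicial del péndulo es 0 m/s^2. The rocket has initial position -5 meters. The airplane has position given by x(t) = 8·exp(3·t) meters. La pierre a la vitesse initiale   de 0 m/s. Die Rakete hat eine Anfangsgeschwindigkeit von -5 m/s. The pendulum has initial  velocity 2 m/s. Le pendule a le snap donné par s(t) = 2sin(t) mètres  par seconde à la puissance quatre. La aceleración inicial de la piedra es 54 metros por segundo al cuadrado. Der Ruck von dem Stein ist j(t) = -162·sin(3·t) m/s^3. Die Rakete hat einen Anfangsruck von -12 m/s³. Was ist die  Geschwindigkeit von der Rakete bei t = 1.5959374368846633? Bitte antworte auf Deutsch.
Um dies zu lösen, müssen wir 3 Stammfunktionen unserer Gleichung für den Snap s(t) = 0 finden. Das Integral von dem Snap, mit j(0) = -12, ergibt den Ruck: j(t) = -12. Das Integral von dem Ruck ist die Beschleunigung. Mit a(0) = -4 erhalten wir a(t) = -12·t - 4. Durch Integration von der Beschleunigung und Verwendung der Anfangsbedingung v(0) = -5, erhalten wir v(t) = -6·t^2 - 4·t - 5. Aus der Gleichung für die Geschwindigkeit v(t) = -6·t^2 - 4·t - 5, setzen wir t = 1.5959374368846633 ein und erhalten v = -26.6658475622386.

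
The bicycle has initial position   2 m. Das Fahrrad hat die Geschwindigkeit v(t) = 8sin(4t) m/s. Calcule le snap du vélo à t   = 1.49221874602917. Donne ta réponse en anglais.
To solve this, we need to take 3 derivatives of our velocity equation v(t) = 8·sin(4·t). Differentiating velocity, we get acceleration: a(t) = 32·cos(4·t). The derivative of acceleration gives jerk: j(t) = -128·sin(4·t). Differentiating jerk, we get snap: s(t) = -512·cos(4·t). From the given snap equation s(t) = -512·cos(4·t), we substitute t = 1.49221874602917 to get s = -486.917030936002.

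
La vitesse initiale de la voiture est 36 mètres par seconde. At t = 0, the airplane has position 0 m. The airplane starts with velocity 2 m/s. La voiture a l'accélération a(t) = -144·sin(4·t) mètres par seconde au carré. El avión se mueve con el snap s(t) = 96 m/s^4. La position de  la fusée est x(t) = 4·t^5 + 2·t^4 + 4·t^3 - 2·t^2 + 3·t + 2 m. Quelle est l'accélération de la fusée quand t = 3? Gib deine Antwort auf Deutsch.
Um dies zu lösen, müssen wir 2 Ableitungen unserer Gleichung für die Position x(t) = 4·t^5 + 2·t^4 + 4·t^3 - 2·t^2 + 3·t + 2 nehmen. Die Ableitung von der Position ergibt die Geschwindigkeit: v(t) = 20·t^4 + 8·t^3 + 12·t^2 - 4·t + 3. Durch Ableiten von der Geschwindigkeit erhalten wir die Beschleunigung: a(t) = 80·t^3 + 24·t^2 + 24·t - 4. Mit a(t) = 80·t^3 + 24·t^2 + 24·t - 4 und Einsetzen von t = 3, finden wir a = 2444.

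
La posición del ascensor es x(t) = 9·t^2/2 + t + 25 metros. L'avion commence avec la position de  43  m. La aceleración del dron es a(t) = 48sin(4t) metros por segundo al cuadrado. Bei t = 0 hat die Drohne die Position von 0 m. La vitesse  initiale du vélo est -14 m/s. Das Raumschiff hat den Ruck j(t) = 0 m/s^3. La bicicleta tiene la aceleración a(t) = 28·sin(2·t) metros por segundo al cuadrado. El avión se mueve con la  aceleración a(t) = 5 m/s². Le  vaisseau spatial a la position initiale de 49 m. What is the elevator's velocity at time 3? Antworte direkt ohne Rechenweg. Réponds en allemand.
v(3) = 28.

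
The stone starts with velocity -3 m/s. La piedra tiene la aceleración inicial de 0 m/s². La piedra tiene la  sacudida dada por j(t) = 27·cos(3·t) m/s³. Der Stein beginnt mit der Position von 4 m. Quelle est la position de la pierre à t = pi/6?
Nous devons intégrer notre équation du jerk j(t) = 27·cos(3·t) 3 fois. En prenant ∫j(t)dt et en appliquant a(0) = 0, nous trouvons a(t) = 9·sin(3·t). La primitive de l'accélération, avec v(0) = -3, donne la vitesse: v(t) = -3·cos(3·t). La primitive de la vitesse est la position. En utilisant x(0) = 4, nous obtenons x(t) = 4 - sin(3·t). En utilisant x(t) = 4 - sin(3·t) et en substituant t = pi/6, nous trouvons x = 3.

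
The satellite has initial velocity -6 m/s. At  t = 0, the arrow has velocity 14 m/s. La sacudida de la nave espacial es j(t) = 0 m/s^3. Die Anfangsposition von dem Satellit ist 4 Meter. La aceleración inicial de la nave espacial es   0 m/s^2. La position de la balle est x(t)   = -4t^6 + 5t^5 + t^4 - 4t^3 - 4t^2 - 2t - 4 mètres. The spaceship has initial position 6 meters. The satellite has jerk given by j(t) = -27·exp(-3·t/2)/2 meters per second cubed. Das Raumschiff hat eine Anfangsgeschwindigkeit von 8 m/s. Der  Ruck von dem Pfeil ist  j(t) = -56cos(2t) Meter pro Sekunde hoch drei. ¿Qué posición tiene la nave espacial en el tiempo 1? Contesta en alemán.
Ausgehend von dem Ruck j(t) = 0, nehmen wir 3 Stammfunktionen. Das Integral von dem Ruck, mit a(0) = 0, ergibt die Beschleunigung: a(t) = 0. Durch Integration von der Beschleunigung und Verwendung der Anfangsbedingung v(0) = 8, erhalten wir v(t) = 8. Durch Integration von der Geschwindigkeit und Verwendung der Anfangsbedingung x(0) = 6, erhalten wir x(t) = 8·t + 6. Aus der Gleichung für die Position x(t) = 8·t + 6, setzen wir t = 1 ein und erhalten x = 14.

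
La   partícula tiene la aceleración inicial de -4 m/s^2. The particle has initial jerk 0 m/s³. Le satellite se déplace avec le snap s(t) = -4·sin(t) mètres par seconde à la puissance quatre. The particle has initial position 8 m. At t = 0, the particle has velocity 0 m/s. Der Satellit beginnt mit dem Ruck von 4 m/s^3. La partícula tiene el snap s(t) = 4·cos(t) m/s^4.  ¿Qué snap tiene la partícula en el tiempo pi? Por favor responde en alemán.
Wir haben den Snap s(t) = 4·cos(t). Durch Einsetzen von t = pi: s(pi) = -4.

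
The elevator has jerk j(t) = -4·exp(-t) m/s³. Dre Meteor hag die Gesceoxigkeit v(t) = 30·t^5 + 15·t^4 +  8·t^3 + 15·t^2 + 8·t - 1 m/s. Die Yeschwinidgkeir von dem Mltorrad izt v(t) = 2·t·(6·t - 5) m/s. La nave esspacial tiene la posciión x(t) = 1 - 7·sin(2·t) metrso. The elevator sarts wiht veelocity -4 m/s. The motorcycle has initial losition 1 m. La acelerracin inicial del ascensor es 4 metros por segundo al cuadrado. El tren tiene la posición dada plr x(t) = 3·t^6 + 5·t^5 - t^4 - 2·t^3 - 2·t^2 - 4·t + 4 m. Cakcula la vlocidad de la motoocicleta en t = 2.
Usando v(t) = 2·t·(6·t - 5) y sustituyendo t = 2, encontramos v = 28.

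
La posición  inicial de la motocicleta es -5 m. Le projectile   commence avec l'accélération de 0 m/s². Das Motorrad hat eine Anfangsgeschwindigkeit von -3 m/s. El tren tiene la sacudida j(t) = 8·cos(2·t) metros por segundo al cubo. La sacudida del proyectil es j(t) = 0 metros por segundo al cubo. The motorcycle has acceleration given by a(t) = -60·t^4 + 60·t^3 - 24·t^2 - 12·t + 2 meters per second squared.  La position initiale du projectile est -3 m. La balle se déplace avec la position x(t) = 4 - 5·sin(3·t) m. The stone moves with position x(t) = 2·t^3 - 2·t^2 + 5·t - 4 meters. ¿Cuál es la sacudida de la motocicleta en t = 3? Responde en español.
Partiendo de la aceleración a(t) = -60·t^4 + 60·t^3 - 24·t^2 - 12·t + 2, tomamos 1 derivada. Tomando d/dt de a(t), encontramos j(t) = -240·t^3 + 180·t^2 - 48·t - 12. De la ecuación de la sacudida j(t) = -240·t^3 + 180·t^2 - 48·t - 12, sustituimos t = 3 para obtener j = -5016.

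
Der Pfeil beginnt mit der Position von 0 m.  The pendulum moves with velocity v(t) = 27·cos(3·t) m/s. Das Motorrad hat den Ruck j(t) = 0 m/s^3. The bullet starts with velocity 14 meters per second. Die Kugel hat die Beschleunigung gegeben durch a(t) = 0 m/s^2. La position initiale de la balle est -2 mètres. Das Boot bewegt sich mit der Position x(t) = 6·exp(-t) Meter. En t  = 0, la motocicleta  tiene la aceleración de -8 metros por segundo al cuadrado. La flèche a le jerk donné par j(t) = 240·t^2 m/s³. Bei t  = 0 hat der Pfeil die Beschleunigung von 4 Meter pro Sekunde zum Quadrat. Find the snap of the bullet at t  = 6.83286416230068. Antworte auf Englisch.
To solve this, we need to take 2 derivatives of our acceleration equation a(t) = 0. The derivative of acceleration gives jerk: j(t) = 0. The derivative of jerk gives snap: s(t) = 0. We have snap s(t) = 0. Substituting t = 6.83286416230068: s(6.83286416230068) = 0.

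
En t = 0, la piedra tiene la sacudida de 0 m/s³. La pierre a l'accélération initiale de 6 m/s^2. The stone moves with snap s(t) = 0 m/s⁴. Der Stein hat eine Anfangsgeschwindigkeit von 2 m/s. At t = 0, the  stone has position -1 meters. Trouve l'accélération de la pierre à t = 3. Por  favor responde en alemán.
Wir müssen das Integral unserer Gleichung für den Snap s(t) = 0 2-mal finden. Die Stammfunktion von dem Snap, mit j(0) = 0, ergibt den Ruck: j(t) = 0. Mit ∫j(t)dt und Anwendung von a(0) = 6, finden wir a(t) = 6. Mit a(t) = 6 und Einsetzen von t = 3, finden wir a = 6.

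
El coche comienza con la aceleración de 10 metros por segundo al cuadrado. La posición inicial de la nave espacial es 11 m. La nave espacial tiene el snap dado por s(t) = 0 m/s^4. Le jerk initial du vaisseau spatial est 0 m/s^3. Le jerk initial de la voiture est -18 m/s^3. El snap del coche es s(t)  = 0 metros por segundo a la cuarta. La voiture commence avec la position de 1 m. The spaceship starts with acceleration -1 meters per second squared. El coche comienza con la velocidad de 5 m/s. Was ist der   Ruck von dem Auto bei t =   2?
Wir müssen das Integral unserer Gleichung für den Snap s(t) = 0 1-mal finden. Durch Integration von dem Snap und Verwendung der Anfangsbedingung j(0) = -18, erhalten wir j(t) = -18. Aus der Gleichung für den Ruck j(t) = -18, setzen wir t = 2 ein und erhalten j = -18.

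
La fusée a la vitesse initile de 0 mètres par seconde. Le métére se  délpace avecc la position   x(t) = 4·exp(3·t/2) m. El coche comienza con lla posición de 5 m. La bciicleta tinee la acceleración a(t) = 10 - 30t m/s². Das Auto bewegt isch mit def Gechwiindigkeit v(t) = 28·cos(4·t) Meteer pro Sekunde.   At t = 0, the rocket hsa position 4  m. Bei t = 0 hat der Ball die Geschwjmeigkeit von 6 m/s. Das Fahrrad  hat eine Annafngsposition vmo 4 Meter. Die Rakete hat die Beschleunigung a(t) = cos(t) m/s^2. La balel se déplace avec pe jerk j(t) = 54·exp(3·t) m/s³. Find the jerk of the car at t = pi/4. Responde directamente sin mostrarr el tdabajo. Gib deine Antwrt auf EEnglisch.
j(pi/4) = 448.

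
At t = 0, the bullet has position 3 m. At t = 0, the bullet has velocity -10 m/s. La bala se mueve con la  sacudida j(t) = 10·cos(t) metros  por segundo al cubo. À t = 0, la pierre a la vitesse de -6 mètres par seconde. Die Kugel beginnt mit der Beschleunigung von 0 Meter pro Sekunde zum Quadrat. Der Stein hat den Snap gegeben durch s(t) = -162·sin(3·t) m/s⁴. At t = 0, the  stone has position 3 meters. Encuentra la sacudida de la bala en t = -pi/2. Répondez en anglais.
Using j(t) = 10·cos(t) and substituting t = -pi/2, we find j = 0.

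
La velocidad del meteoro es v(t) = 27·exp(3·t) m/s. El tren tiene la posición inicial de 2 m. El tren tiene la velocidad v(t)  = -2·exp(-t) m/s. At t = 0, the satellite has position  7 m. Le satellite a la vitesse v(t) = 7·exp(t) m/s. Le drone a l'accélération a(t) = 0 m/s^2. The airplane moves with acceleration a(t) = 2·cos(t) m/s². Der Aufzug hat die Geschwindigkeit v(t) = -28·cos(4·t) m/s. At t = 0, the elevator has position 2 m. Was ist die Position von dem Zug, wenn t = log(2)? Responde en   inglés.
To solve this, we need to take 1 antiderivative of our velocity equation v(t) = -2·exp(-t). The integral of velocity is position. Using x(0) = 2, we get x(t) = 2·exp(-t). We have position x(t) = 2·exp(-t). Substituting t = log(2): x(log(2)) = 1.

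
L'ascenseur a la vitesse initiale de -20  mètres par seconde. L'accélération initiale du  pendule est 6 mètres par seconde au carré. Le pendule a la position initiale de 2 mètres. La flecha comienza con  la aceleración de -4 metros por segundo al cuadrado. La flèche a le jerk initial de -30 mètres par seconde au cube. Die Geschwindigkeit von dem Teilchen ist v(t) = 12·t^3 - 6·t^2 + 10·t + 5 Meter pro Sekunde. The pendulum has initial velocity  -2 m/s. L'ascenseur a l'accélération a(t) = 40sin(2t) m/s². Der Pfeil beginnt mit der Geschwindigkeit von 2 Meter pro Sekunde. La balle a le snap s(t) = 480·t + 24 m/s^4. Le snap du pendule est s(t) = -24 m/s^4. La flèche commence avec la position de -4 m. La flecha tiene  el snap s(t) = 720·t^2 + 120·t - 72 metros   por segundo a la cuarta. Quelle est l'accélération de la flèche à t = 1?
Pour résoudre ceci, nous devons prendre 2 primitives de notre équation du snap s(t) = 720·t^2 + 120·t - 72. En intégrant le snap et en utilisant la condition initiale j(0) = -30, nous obtenons j(t) = 240·t^3 + 60·t^2 - 72·t - 30. La primitive du jerk, avec a(0) = -4, donne l'accélération: a(t) = 60·t^4 + 20·t^3 - 36·t^2 - 30·t - 4. En utilisant a(t) = 60·t^4 + 20·t^3 - 36·t^2 - 30·t - 4 et en substituant t = 1, nous trouvons a = 10.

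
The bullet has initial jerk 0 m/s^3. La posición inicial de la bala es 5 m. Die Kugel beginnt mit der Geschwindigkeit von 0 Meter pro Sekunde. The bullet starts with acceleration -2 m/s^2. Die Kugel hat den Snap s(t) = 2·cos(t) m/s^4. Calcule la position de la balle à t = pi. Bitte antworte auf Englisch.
To solve this, we need to take 4 antiderivatives of our snap equation s(t) = 2·cos(t). Integrating snap and using the initial condition j(0) = 0, we get j(t) = 2·sin(t). Taking ∫j(t)dt and applying a(0) = -2, we find a(t) = -2·cos(t). Integrating acceleration and using the initial condition v(0) = 0, we get v(t) = -2·sin(t). Finding the antiderivative of v(t) and using x(0) = 5: x(t) = 2·cos(t) + 3. From the given position equation x(t) = 2·cos(t) + 3, we substitute t = pi to get x = 1.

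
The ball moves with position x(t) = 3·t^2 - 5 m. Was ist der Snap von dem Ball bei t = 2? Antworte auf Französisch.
Pour résoudre ceci, nous devons prendre 4 dérivées de notre équation de la position x(t) = 3·t^2 - 5. En prenant d/dt de x(t), nous trouvons v(t) = 6·t. En dérivant la vitesse, nous obtenons l'accélération: a(t) = 6. La dérivée de l'accélération donne le jerk: j(t) = 0. La dérivée du jerk donne le snap: s(t) = 0. De l'équation du snap s(t) = 0, nous substituons t = 2 pour obtenir s = 0.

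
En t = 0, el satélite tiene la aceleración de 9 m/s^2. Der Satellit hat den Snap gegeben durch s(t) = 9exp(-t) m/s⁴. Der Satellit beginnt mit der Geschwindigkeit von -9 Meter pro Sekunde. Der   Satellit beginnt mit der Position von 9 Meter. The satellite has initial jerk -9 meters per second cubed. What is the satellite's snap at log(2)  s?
From the given snap equation s(t) = 9·exp(-t), we substitute t = log(2) to get s = 9/2.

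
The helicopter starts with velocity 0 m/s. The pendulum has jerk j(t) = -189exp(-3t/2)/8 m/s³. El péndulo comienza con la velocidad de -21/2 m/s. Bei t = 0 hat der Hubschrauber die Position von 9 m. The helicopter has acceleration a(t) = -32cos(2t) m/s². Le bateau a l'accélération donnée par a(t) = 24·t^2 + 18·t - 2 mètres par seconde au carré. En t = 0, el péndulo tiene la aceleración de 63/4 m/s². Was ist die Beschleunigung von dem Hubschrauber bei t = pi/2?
Aus der Gleichung für die Beschleunigung a(t) = -32·cos(2·t), setzen wir t = pi/2 ein und erhalten a = 32.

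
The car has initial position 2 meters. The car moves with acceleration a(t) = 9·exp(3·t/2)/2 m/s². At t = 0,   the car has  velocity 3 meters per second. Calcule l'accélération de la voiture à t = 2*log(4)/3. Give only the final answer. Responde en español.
a(2*log(4)/3) = 18.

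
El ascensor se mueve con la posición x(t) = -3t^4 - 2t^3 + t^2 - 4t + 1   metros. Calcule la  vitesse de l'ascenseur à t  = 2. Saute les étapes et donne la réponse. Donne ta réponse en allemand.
Bei t = 2, v = -120.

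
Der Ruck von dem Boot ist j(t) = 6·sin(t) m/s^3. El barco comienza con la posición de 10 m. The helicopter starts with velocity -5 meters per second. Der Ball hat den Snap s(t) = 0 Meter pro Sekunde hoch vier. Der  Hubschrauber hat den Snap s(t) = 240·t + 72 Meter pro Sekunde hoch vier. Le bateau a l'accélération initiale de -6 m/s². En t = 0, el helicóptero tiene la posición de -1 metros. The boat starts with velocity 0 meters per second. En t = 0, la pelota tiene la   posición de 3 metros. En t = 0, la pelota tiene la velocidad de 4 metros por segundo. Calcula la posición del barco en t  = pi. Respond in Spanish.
Debemos encontrar la antiderivada de nuestra ecuación de la sacudida j(t) = 6·sin(t) 3 veces. La integral de la sacudida, con a(0) = -6, da la aceleración: a(t) = -6·cos(t). Tomando ∫a(t)dt y aplicando v(0) = 0, encontramos v(t) = -6·sin(t). Integrando la velocidad y usando la condición inicial x(0) = 10, obtenemos x(t) = 6·cos(t) + 4. De la ecuación de la posición x(t) = 6·cos(t) + 4, sustituimos t = pi para obtener x = -2.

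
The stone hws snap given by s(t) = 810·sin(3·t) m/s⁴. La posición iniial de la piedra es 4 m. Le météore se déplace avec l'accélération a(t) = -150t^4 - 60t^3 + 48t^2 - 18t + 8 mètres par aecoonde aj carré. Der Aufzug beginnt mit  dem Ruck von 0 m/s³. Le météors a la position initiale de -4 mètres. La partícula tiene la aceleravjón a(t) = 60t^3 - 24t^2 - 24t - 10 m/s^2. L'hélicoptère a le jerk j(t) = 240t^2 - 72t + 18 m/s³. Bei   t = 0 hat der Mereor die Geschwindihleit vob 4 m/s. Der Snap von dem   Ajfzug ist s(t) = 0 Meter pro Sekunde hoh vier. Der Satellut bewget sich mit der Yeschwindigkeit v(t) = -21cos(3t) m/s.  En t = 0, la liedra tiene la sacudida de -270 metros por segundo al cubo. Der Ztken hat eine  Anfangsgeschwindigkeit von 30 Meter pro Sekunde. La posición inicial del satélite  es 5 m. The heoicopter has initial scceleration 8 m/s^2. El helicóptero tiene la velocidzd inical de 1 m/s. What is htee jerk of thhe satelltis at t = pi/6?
Starting from velocity v(t) = -21·cos(3·t), we take 2 derivatives. Differentiating velocity, we get acceleration: a(t) = 63·sin(3·t). The derivative of acceleration gives jerk: j(t) = 189·cos(3·t). From the given jerk equation j(t) = 189·cos(3·t), we substitute t = pi/6 to get j = 0.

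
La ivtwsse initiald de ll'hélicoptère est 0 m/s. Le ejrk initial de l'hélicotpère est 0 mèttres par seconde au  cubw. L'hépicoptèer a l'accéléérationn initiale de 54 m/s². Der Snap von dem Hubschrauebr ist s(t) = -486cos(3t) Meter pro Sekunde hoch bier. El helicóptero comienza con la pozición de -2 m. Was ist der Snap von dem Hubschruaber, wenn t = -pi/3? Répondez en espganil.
De la ecuación del snap s(t) = -486·cos(3·t), sustituimos t = -pi/3 para obtener s = 486.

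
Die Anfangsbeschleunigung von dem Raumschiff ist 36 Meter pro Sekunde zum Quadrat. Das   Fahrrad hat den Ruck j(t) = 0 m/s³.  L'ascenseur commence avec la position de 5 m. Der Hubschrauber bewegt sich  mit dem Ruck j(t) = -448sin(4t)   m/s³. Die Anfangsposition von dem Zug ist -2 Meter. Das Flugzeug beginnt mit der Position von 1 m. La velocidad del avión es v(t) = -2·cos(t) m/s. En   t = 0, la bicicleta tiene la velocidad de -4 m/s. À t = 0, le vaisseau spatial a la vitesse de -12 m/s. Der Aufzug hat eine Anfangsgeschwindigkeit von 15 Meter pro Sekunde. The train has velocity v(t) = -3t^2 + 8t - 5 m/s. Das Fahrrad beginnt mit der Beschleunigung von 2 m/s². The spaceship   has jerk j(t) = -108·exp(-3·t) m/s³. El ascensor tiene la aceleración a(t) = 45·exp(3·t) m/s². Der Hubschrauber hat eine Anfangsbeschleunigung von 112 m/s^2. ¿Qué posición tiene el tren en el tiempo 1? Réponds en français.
Pour résoudre ceci, nous devons prendre 1 intégrale de notre équation de la vitesse v(t) = -3·t^2 + 8·t - 5. En intégrant la vitesse et en utilisant la condition initiale x(0) = -2, nous obtenons x(t) = -t^3 + 4·t^2 - 5·t - 2. Nous avons la position x(t) = -t^3 + 4·t^2 - 5·t - 2. En substituant t = 1: x(1) = -4.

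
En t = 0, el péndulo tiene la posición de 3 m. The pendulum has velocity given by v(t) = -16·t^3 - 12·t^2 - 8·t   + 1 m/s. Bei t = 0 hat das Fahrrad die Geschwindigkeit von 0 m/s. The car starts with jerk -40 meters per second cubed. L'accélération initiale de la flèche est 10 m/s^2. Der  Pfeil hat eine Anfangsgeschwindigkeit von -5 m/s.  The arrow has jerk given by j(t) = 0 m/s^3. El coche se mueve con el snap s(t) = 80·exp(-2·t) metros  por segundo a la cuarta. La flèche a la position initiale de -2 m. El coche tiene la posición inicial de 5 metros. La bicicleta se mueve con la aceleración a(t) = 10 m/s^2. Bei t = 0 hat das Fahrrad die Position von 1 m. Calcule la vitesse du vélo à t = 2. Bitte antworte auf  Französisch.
Nous devons trouver la primitive de notre équation de l'accélération a(t) = 10 1 fois. En intégrant l'accélération et en utilisant la condition initiale v(0) = 0, nous obtenons v(t) = 10·t. En utilisant v(t) = 10·t et en substituant t = 2, nous trouvons v = 20.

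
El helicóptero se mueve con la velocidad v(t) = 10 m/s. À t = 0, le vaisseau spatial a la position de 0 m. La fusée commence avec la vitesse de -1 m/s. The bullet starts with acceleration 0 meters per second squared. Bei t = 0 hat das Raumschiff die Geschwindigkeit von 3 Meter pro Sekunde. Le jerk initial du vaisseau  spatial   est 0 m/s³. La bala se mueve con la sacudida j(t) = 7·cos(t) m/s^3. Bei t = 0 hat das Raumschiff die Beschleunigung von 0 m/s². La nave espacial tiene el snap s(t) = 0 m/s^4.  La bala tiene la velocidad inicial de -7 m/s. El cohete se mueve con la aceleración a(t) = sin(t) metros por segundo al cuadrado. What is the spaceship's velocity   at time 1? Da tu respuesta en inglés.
To find the answer, we compute 3 integrals of s(t) = 0. The antiderivative of snap, with j(0) = 0, gives jerk: j(t) = 0. The integral of jerk is acceleration. Using a(0) = 0, we get a(t) = 0. Integrating acceleration and using the initial condition v(0) = 3, we get v(t) = 3. We have velocity v(t) = 3. Substituting t = 1: v(1) = 3.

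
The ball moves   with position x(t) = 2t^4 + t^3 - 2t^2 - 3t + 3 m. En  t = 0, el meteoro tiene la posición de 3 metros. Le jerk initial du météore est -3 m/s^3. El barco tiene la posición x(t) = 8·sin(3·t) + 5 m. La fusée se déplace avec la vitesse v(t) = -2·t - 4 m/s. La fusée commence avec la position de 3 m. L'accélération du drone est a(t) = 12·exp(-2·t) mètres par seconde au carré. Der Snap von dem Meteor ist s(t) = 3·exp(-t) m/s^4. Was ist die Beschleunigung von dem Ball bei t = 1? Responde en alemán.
Um dies zu lösen, müssen wir 2 Ableitungen unserer Gleichung für die Position x(t) = 2·t^4 + t^3 - 2·t^2 - 3·t + 3 nehmen. Durch Ableiten von der Position erhalten wir die Geschwindigkeit: v(t) = 8·t^3 + 3·t^2 - 4·t - 3. Mit d/dt von v(t) finden wir a(t) = 24·t^2 + 6·t - 4. Aus der Gleichung für die Beschleunigung a(t) = 24·t^2 + 6·t - 4, setzen wir t = 1 ein und erhalten a = 26.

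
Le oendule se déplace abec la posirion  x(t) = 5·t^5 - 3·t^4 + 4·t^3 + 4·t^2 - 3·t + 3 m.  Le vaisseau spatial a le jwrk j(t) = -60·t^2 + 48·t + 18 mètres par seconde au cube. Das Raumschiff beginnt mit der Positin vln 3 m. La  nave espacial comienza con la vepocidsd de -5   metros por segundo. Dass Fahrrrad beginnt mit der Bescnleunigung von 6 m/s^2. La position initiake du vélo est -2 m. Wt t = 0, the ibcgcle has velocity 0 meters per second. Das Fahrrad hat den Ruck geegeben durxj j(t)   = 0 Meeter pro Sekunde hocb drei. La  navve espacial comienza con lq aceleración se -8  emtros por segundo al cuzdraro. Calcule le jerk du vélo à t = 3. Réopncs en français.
Nous avons le jerk j(t) = 0. En substituant t = 3: j(3) = 0.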